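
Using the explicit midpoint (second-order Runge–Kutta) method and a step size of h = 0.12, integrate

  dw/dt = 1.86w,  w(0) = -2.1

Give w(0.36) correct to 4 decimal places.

-4.0830

Midpoint: k1 = f(t_n, w_n); k2 = f(t_n + h/2, w_n + (h/2)·k1); w_{n+1} = w_n + h·k2.
t=0.000000, w=-2.100000:
  k1 = f(0.000000, -2.100000) = -3.906000
  k2 = f(0.060000, -2.334360) = -4.341910
  w ← -2.100000 + 0.12·(-4.341910) = -2.621029
t=0.120000, w=-2.621029:
  k1 = f(0.120000, -2.621029) = -4.875114
  k2 = f(0.180000, -2.913536) = -5.419177
  w ← -2.621029 + 0.12·(-5.419177) = -3.271330
t=0.240000, w=-3.271330:
  k1 = f(0.240000, -3.271330) = -6.084675
  k2 = f(0.300000, -3.636411) = -6.763724
  w ← -3.271330 + 0.12·(-6.763724) = -4.082977
w(0.36) ≈ -4.0830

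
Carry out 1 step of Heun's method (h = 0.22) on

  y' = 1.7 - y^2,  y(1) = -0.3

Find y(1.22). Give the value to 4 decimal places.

0.0638

Heun: k1 = f(x_n, y_n); k2 = f(x_n + h, y_n + h·k1); y_{n+1} = y_n + (h/2)·(k1 + k2).
x=1.000000, y=-0.300000:
  k1 = f(1.000000, -0.300000) = 1.610000
  k2 = f(1.220000, 0.054200) = 1.697062
  y ← -0.300000 + (0.22/2)·(1.610000 + 1.697062) = 0.063777
y(1.22) ≈ 0.0638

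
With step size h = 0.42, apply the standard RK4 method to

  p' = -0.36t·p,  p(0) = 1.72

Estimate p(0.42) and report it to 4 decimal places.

RK4: k1 = f(t_n, p_n); k2 = f(t_n + h/2, p_n + (h/2)·k1); k3 = f(t_n + h/2, p_n + (h/2)·k2); k4 = f(t_n + h, p_n + h·k3); p_{n+1} = p_n + (h/6)·(k1 + 2k2 + 2k3 + k4).
t=0.000000, p=1.720000:
  k1 = f(0.000000, 1.720000) = 0.000000
  k2 = f(0.210000, 1.720000) = -0.130032
  k3 = f(0.210000, 1.692693) = -0.127968
  k4 = f(0.420000, 1.666254) = -0.251938
  p ← 1.720000 + (0.42/6)·(k1 + 2k2 + 2k3 + k4) = 1.666244
p(0.42) ≈ 1.6662

1.6662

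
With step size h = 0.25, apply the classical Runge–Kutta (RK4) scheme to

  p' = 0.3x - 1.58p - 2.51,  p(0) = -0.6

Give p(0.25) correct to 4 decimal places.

-0.9143

RK4: k1 = f(x_n, p_n); k2 = f(x_n + h/2, p_n + (h/2)·k1); k3 = f(x_n + h/2, p_n + (h/2)·k2); k4 = f(x_n + h, p_n + h·k3); p_{n+1} = p_n + (h/6)·(k1 + 2k2 + 2k3 + k4).
x=0.000000, p=-0.600000:
  k1 = f(0.000000, -0.600000) = -1.562000
  k2 = f(0.125000, -0.795250) = -1.216005
  k3 = f(0.125000, -0.752001) = -1.284339
  k4 = f(0.250000, -0.921085) = -0.979686
  p ← -0.600000 + (0.25/6)·(k1 + 2k2 + 2k3 + k4) = -0.914266
p(0.25) ≈ -0.9143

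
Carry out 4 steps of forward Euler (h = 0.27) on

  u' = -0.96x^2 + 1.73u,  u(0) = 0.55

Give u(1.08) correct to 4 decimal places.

2.2264

Euler: u_{n+1} = u_n + h·f(x_n, u_n).
x=0.000000, u=0.550000: f=0.951500 → u ← 0.550000 + 0.27·0.951500 = 0.806905
x=0.270000, u=0.806905: f=1.325962 → u ← 0.806905 + 0.27·1.325962 = 1.164915
x=0.540000, u=1.164915: f=1.735366 → u ← 1.164915 + 0.27·1.735366 = 1.633464
x=0.810000, u=1.633464: f=2.196036 → u ← 1.633464 + 0.27·2.196036 = 2.226393
u(1.08) ≈ 2.2264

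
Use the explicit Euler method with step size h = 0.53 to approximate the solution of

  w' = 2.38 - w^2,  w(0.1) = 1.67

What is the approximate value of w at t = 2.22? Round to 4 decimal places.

Euler: w_{n+1} = w_n + h·f(t_n, w_n).
t=0.100000, w=1.670000: f=-0.408900 → w ← 1.670000 + 0.53·(-0.408900) = 1.453283
t=0.630000, w=1.453283: f=0.267969 → w ← 1.453283 + 0.53·0.267969 = 1.595306
t=1.160000, w=1.595306: f=-0.165002 → w ← 1.595306 + 0.53·(-0.165002) = 1.507855
t=1.690000, w=1.507855: f=0.106373 → w ← 1.507855 + 0.53·0.106373 = 1.564233
w(2.22) ≈ 1.5642

1.5642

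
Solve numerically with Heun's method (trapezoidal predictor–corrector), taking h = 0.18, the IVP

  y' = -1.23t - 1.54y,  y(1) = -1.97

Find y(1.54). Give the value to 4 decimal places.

Heun: k1 = f(t_n, y_n); k2 = f(t_n + h, y_n + h·k1); y_{n+1} = y_n + (h/2)·(k1 + k2).
t=1.000000, y=-1.970000:
  k1 = f(1.000000, -1.970000) = 1.803800
  k2 = f(1.180000, -1.645316) = 1.082387
  y ← -1.970000 + (0.18/2)·(1.803800 + 1.082387) = -1.710243
t=1.180000, y=-1.710243:
  k1 = f(1.180000, -1.710243) = 1.182375
  k2 = f(1.360000, -1.497416) = 0.633220
  y ← -1.710243 + (0.18/2)·(1.182375 + 0.633220) = -1.546840
t=1.360000, y=-1.546840:
  k1 = f(1.360000, -1.546840) = 0.709333
  k2 = f(1.540000, -1.419160) = 0.291306
  y ← -1.546840 + (0.18/2)·(0.709333 + 0.291306) = -1.456782
y(1.54) ≈ -1.4568

-1.4568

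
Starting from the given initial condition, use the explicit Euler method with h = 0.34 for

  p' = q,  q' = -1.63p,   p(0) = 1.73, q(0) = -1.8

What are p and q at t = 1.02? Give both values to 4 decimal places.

Euler on (p,q): p_{n+1} = p_n + h·p', q_{n+1} = q_n + h·q'.
0.000000: (1.730000, -1.800000); f=(-1.800000, -2.819900) → (1.118000, -2.758766)
0.340000: (1.118000, -2.758766); f=(-2.758766, -1.822340) → (0.180020, -3.378362)
0.680000: (0.180020, -3.378362); f=(-3.378362, -0.293432) → (-0.968623, -3.478128)
(p(1.02), q(1.02)) ≈ (-0.9686, -3.4781)

-0.9686, -3.4781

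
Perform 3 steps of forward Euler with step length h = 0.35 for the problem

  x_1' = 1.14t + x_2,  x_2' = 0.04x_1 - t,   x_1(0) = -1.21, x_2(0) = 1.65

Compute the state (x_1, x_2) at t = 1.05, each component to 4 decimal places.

Euler on (x_1,x_2): x_1_{n+1} = x_1_n + h·x_1', x_2_{n+1} = x_2_n + h·x_2'.
0.000000: (-1.210000, 1.650000); f=(1.650000, -0.048400) → (-0.632500, 1.633060)
0.350000: (-0.632500, 1.633060); f=(2.032060, -0.375300) → (0.078721, 1.501705)
0.700000: (0.078721, 1.501705); f=(2.299705, -0.696851) → (0.883618, 1.257807)
(x_1(1.05), x_2(1.05)) ≈ (0.8836, 1.2578)

0.8836, 1.2578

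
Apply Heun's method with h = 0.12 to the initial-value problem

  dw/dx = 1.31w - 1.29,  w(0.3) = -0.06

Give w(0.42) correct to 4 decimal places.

-0.2371

Heun: k1 = f(x_n, w_n); k2 = f(x_n + h, w_n + h·k1); w_{n+1} = w_n + (h/2)·(k1 + k2).
x=0.300000, w=-0.060000:
  k1 = f(0.300000, -0.060000) = -1.368600
  k2 = f(0.420000, -0.224232) = -1.583744
  w ← -0.060000 + (0.12/2)·(-1.368600 + (-1.583744)) = -0.237141
w(0.42) ≈ -0.2371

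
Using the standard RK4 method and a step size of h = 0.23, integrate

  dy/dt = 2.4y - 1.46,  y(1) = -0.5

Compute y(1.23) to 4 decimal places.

RK4: k1 = f(t_n, y_n); k2 = f(t_n + h/2, y_n + (h/2)·k1); k3 = f(t_n + h/2, y_n + (h/2)·k2); k4 = f(t_n + h, y_n + h·k3); y_{n+1} = y_n + (h/6)·(k1 + 2k2 + 2k3 + k4).
t=1.000000, y=-0.500000:
  k1 = f(1.000000, -0.500000) = -2.660000
  k2 = f(1.115000, -0.805900) = -3.394160
  k3 = f(1.115000, -0.890328) = -3.596788
  k4 = f(1.230000, -1.327261) = -4.645427
  y ← -0.500000 + (0.23/6)·(k1 + 2k2 + 2k3 + k4) = -1.316014
y(1.23) ≈ -1.3160

-1.3160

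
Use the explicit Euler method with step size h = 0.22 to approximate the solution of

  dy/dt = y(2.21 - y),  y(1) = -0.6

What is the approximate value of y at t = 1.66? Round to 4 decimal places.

Euler: y_{n+1} = y_n + h·f(t_n, y_n).
t=1.000000, y=-0.600000: f=-1.686000 → y ← -0.600000 + 0.22·(-1.686000) = -0.970920
t=1.220000, y=-0.970920: f=-3.088419 → y ← -0.970920 + 0.22·(-3.088419) = -1.650372
t=1.440000, y=-1.650372: f=-6.371051 → y ← -1.650372 + 0.22·(-6.371051) = -3.052003
y(1.66) ≈ -3.0520

-3.0520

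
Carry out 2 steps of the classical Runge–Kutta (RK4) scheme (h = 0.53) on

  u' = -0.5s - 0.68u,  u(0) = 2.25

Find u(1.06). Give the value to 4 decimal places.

0.8704

RK4: k1 = f(s_n, u_n); k2 = f(s_n + h/2, u_n + (h/2)·k1); k3 = f(s_n + h/2, u_n + (h/2)·k2); k4 = f(s_n + h, u_n + h·k3); u_{n+1} = u_n + (h/6)·(k1 + 2k2 + 2k3 + k4).
s=0.000000, u=2.250000:
  k1 = f(0.000000, 2.250000) = -1.530000
  k2 = f(0.265000, 1.844550) = -1.386794
  k3 = f(0.265000, 1.882500) = -1.412600
  k4 = f(0.530000, 1.501322) = -1.285899
  u ← 2.250000 + (0.53/6)·(k1 + 2k2 + 2k3 + k4) = 1.506703
s=0.530000, u=1.506703:
  k1 = f(0.530000, 1.506703) = -1.289558
  k2 = f(0.795000, 1.164970) = -1.189680
  k3 = f(0.795000, 1.191438) = -1.207678
  k4 = f(1.060000, 0.866634) = -1.119311
  u ← 1.506703 + (0.53/6)·(k1 + 2k2 + 2k3 + k4) = 0.870386
u(1.06) ≈ 0.8704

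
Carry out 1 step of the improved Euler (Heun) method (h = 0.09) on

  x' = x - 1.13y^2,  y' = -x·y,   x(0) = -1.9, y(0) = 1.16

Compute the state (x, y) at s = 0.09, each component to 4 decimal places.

-2.2471, 1.3941

Heun on (x,y): k1 = f(s_n, state_n); k2 = f(s_n + h, state_n + h·k1); state_{n+1} = state_n + (h/2)·(k1 + k2).
0.000000: (-1.900000, 1.160000)
  k1 = (-3.420528, 2.204000)
  predictor → (-2.207848, 1.358360)
  k2 = (-4.292858, 2.999052)
  → (-2.247102, 1.394137)
(x(0.09), y(0.09)) ≈ (-2.2471, 1.3941)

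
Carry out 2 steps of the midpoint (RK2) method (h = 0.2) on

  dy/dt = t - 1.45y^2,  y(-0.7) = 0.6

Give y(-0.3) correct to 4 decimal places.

Midpoint: k1 = f(t_n, y_n); k2 = f(t_n + h/2, y_n + (h/2)·k1); y_{n+1} = y_n + h·k2.
t=-0.700000, y=0.600000:
  k1 = f(-0.700000, 0.600000) = -1.222000
  k2 = f(-0.600000, 0.477800) = -0.931025
  y ← 0.600000 + 0.2·(-0.931025) = 0.413795
t=-0.500000, y=0.413795:
  k1 = f(-0.500000, 0.413795) = -0.748278
  k2 = f(-0.400000, 0.338967) = -0.566603
  y ← 0.413795 + 0.2·(-0.566603) = 0.300474
y(-0.3) ≈ 0.3005

0.3005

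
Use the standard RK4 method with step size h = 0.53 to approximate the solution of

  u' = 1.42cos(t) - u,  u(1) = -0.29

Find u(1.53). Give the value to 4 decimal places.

RK4: k1 = f(t_n, u_n); k2 = f(t_n + h/2, u_n + (h/2)·k1); k3 = f(t_n + h/2, u_n + (h/2)·k2); k4 = f(t_n + h, u_n + h·k3); u_{n+1} = u_n + (h/6)·(k1 + 2k2 + 2k3 + k4).
t=1.000000, u=-0.290000:
  k1 = f(1.000000, -0.290000) = 1.057229
  k2 = f(1.265000, -0.009834) = 0.437329
  k3 = f(1.265000, -0.174108) = 0.601603
  k4 = f(1.530000, 0.028849) = 0.029065
  u ← -0.290000 + (0.53/6)·(k1 + 2k2 + 2k3 + k4) = -0.010499
u(1.53) ≈ -0.0105

-0.0105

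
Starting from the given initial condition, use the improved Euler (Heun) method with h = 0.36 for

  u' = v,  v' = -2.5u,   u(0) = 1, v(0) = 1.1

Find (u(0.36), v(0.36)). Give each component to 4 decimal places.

Heun on (u,v): k1 = f(t_n, state_n); k2 = f(t_n + h, state_n + h·k1); state_{n+1} = state_n + (h/2)·(k1 + k2).
0.000000: (1.000000, 1.100000)
  k1 = (1.100000, -2.500000)
  predictor → (1.396000, 0.200000)
  k2 = (0.200000, -3.490000)
  → (1.234000, 0.021800)
(u(0.36), v(0.36)) ≈ (1.2340, 0.0218)

1.2340, 0.0218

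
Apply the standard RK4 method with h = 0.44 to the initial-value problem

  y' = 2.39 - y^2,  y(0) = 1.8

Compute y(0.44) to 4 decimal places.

1.6167

RK4: k1 = f(t_n, y_n); k2 = f(t_n + h/2, y_n + (h/2)·k1); k3 = f(t_n + h/2, y_n + (h/2)·k2); k4 = f(t_n + h, y_n + h·k3); y_{n+1} = y_n + (h/6)·(k1 + 2k2 + 2k3 + k4).
t=0.000000, y=1.800000:
  k1 = f(0.000000, 1.800000) = -0.850000
  k2 = f(0.220000, 1.613000) = -0.211769
  k3 = f(0.220000, 1.753411) = -0.684450
  k4 = f(0.440000, 1.498842) = 0.143472
  y ← 1.800000 + (0.44/6)·(k1 + 2k2 + 2k3 + k4) = 1.616743
y(0.44) ≈ 1.6167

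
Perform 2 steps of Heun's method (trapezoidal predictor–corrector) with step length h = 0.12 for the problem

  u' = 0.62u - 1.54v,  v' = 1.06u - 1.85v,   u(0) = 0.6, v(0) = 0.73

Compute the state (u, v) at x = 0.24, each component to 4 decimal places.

Heun on (u,v): k1 = f(x_n, state_n); k2 = f(x_n + h, state_n + h·k1); state_{n+1} = state_n + (h/2)·(k1 + k2).
0.000000: (0.600000, 0.730000)
  k1 = (-0.752200, -0.714500)
  predictor → (0.509736, 0.644260)
  k2 = (-0.676124, -0.651561)
  → (0.514301, 0.648036)
0.120000: (0.514301, 0.648036)
  k1 = (-0.679110, -0.653709)
  predictor → (0.432807, 0.569591)
  k2 = (-0.608830, -0.594968)
  → (0.437024, 0.573116)
(u(0.24), v(0.24)) ≈ (0.4370, 0.5731)

0.4370, 0.5731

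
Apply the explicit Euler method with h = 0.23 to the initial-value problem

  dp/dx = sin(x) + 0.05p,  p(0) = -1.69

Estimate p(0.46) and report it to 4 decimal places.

-1.6767

Euler: p_{n+1} = p_n + h·f(x_n, p_n).
x=0.000000, p=-1.690000: f=-0.084500 → p ← -1.690000 + 0.23·(-0.084500) = -1.709435
x=0.230000, p=-1.709435: f=0.142506 → p ← -1.709435 + 0.23·0.142506 = -1.676659
p(0.46) ≈ -1.6767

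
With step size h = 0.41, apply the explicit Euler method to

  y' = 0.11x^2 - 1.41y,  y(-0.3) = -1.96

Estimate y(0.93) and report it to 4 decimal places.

Euler: y_{n+1} = y_n + h·f(x_n, y_n).
x=-0.300000, y=-1.960000: f=2.773500 → y ← -1.960000 + 0.41·2.773500 = -0.822865
x=0.110000, y=-0.822865: f=1.161571 → y ← -0.822865 + 0.41·1.161571 = -0.346621
x=0.520000, y=-0.346621: f=0.518480 → y ← -0.346621 + 0.41·0.518480 = -0.134044
y(0.93) ≈ -0.1340

-0.1340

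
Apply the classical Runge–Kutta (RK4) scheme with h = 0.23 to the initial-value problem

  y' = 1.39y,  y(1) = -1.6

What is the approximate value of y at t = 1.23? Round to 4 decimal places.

RK4: k1 = f(t_n, y_n); k2 = f(t_n + h/2, y_n + (h/2)·k1); k3 = f(t_n + h/2, y_n + (h/2)·k2); k4 = f(t_n + h, y_n + h·k3); y_{n+1} = y_n + (h/6)·(k1 + 2k2 + 2k3 + k4).
t=1.000000, y=-1.600000:
  k1 = f(1.000000, -1.600000) = -2.224000
  k2 = f(1.115000, -1.855760) = -2.579506
  k3 = f(1.115000, -1.896643) = -2.636334
  k4 = f(1.230000, -2.206357) = -3.066836
  y ← -1.600000 + (0.23/6)·(k1 + 2k2 + 2k3 + k4) = -2.202696
y(1.23) ≈ -2.2027

-2.2027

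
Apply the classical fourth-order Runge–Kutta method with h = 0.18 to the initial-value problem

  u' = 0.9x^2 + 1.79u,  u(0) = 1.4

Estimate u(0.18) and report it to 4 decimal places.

1.9341

RK4: k1 = f(x_n, u_n); k2 = f(x_n + h/2, u_n + (h/2)·k1); k3 = f(x_n + h/2, u_n + (h/2)·k2); k4 = f(x_n + h, u_n + h·k3); u_{n+1} = u_n + (h/6)·(k1 + 2k2 + 2k3 + k4).
x=0.000000, u=1.400000:
  k1 = f(0.000000, 1.400000) = 2.506000
  k2 = f(0.090000, 1.625540) = 2.917007
  k3 = f(0.090000, 1.662531) = 2.983220
  k4 = f(0.180000, 1.936980) = 3.496353
  u ← 1.400000 + (0.18/6)·(k1 + 2k2 + 2k3 + k4) = 1.934084
u(0.18) ≈ 1.9341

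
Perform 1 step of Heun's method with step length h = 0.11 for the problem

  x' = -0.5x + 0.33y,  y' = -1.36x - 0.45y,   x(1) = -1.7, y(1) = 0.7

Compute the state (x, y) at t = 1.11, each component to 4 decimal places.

Heun on (x,y): k1 = f(t_n, state_n); k2 = f(t_n + h, state_n + h·k1); state_{n+1} = state_n + (h/2)·(k1 + k2).
1.000000: (-1.700000, 0.700000)
  k1 = (1.081000, 1.997000)
  predictor → (-1.581090, 0.919670)
  k2 = (1.094036, 1.736431)
  → (-1.580373, 0.905339)
(x(1.11), y(1.11)) ≈ (-1.5804, 0.9053)

-1.5804, 0.9053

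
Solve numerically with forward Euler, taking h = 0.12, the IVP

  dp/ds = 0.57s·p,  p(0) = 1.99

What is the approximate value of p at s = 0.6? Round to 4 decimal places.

Euler: p_{n+1} = p_n + h·f(s_n, p_n).
s=0.000000, p=1.990000: f=0.000000 → p ← 1.990000 + 0.12·0.000000 = 1.990000
s=0.120000, p=1.990000: f=0.136116 → p ← 1.990000 + 0.12·0.136116 = 2.006334
s=0.240000, p=2.006334: f=0.274466 → p ← 2.006334 + 0.12·0.274466 = 2.039270
s=0.360000, p=2.039270: f=0.418458 → p ← 2.039270 + 0.12·0.418458 = 2.089485
s=0.480000, p=2.089485: f=0.571683 → p ← 2.089485 + 0.12·0.571683 = 2.158087
p(0.6) ≈ 2.1581

2.1581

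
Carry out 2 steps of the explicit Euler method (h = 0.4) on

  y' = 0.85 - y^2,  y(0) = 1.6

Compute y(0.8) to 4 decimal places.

Euler: y_{n+1} = y_n + h·f(x_n, y_n).
x=0.000000, y=1.600000: f=-1.710000 → y ← 1.600000 + 0.4·(-1.710000) = 0.916000
x=0.400000, y=0.916000: f=0.010944 → y ← 0.916000 + 0.4·0.010944 = 0.920378
y(0.8) ≈ 0.9204

0.9204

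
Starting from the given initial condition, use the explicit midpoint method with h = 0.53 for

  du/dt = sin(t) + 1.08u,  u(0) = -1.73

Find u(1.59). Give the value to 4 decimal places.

-7.1996

Midpoint: k1 = f(t_n, u_n); k2 = f(t_n + h/2, u_n + (h/2)·k1); u_{n+1} = u_n + h·k2.
t=0.000000, u=-1.730000:
  k1 = f(0.000000, -1.730000) = -1.868400
  k2 = f(0.265000, -2.225126) = -2.141227
  u ← -1.730000 + 0.53·(-2.141227) = -2.864850
t=0.530000, u=-2.864850:
  k1 = f(0.530000, -2.864850) = -2.588505
  k2 = f(0.795000, -3.550804) = -3.121005
  u ← -2.864850 + 0.53·(-3.121005) = -4.518983
t=1.060000, u=-4.518983:
  k1 = f(1.060000, -4.518983) = -4.008146
  k2 = f(1.325000, -5.581141) = -5.057689
  u ← -4.518983 + 0.53·(-5.057689) = -7.199558
u(1.59) ≈ -7.1996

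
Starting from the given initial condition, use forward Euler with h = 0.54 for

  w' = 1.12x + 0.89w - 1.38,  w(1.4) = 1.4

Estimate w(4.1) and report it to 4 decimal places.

Euler: w_{n+1} = w_n + h·f(x_n, w_n).
x=1.400000, w=1.400000: f=1.434000 → w ← 1.400000 + 0.54·1.434000 = 2.174360
x=1.940000, w=2.174360: f=2.727980 → w ← 2.174360 + 0.54·2.727980 = 3.647469
x=2.480000, w=3.647469: f=4.643848 → w ← 3.647469 + 0.54·4.643848 = 6.155147
x=3.020000, w=6.155147: f=7.480481 → w ← 6.155147 + 0.54·7.480481 = 10.194607
x=3.560000, w=10.194607: f=11.680400 → w ← 10.194607 + 0.54·11.680400 = 16.502023
w(4.1) ≈ 16.5020

16.5020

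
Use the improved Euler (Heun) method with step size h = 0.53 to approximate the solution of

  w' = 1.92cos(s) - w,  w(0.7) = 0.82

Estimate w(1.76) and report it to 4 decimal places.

0.5053

Heun: k1 = f(s_n, w_n); k2 = f(s_n + h, w_n + h·k1); w_{n+1} = w_n + (h/2)·(k1 + k2).
s=0.700000, w=0.820000:
  k1 = f(0.700000, 0.820000) = 0.648497
  k2 = f(1.230000, 1.163703) = -0.521967
  w ← 0.820000 + (0.53/2)·(0.648497 + (-0.521967)) = 0.853530
s=1.230000, w=0.853530:
  k1 = f(1.230000, 0.853530) = -0.211794
  k2 = f(1.760000, 0.741280) = -1.102387
  w ← 0.853530 + (0.53/2)·(-0.211794 + (-1.102387)) = 0.505272
w(1.76) ≈ 0.5053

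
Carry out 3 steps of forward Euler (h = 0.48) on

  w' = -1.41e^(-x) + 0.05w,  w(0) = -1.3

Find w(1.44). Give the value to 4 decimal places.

Euler: w_{n+1} = w_n + h·f(x_n, w_n).
x=0.000000, w=-1.300000: f=-1.475000 → w ← -1.300000 + 0.48·(-1.475000) = -2.008000
x=0.480000, w=-2.008000: f=-0.972885 → w ← -2.008000 + 0.48·(-0.972885) = -2.474985
x=0.960000, w=-2.474985: f=-0.663628 → w ← -2.474985 + 0.48·(-0.663628) = -2.793526
w(1.44) ≈ -2.7935

-2.7935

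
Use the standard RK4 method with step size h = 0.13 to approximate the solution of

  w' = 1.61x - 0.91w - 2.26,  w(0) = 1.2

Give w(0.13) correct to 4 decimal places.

0.8021

RK4: k1 = f(x_n, w_n); k2 = f(x_n + h/2, w_n + (h/2)·k1); k3 = f(x_n + h/2, w_n + (h/2)·k2); k4 = f(x_n + h, w_n + h·k3); w_{n+1} = w_n + (h/6)·(k1 + 2k2 + 2k3 + k4).
x=0.000000, w=1.200000:
  k1 = f(0.000000, 1.200000) = -3.352000
  k2 = f(0.065000, 0.982120) = -3.049079
  k3 = f(0.065000, 1.001810) = -3.066997
  k4 = f(0.130000, 0.801290) = -2.779874
  w ← 1.200000 + (0.13/6)·(k1 + 2k2 + 2k3 + k4) = 0.802113
w(0.13) ≈ 0.8021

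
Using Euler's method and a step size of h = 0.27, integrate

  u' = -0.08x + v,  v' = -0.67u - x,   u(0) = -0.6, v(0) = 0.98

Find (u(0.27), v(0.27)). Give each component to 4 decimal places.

-0.3354, 1.0885

Euler on (u,v): u_{n+1} = u_n + h·u', v_{n+1} = v_n + h·v'.
0.000000: (-0.600000, 0.980000); f=(0.980000, 0.402000) → (-0.335400, 1.088540)
(u(0.27), v(0.27)) ≈ (-0.3354, 1.0885)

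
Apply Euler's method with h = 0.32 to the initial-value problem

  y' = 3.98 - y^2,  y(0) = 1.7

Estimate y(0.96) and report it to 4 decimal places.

1.9993

Euler: y_{n+1} = y_n + h·f(t_n, y_n).
t=0.000000, y=1.700000: f=1.090000 → y ← 1.700000 + 0.32·1.090000 = 2.048800
t=0.320000, y=2.048800: f=-0.217581 → y ← 2.048800 + 0.32·(-0.217581) = 1.979174
t=0.640000, y=1.979174: f=0.062871 → y ← 1.979174 + 0.32·0.062871 = 1.999293
y(0.96) ≈ 1.9993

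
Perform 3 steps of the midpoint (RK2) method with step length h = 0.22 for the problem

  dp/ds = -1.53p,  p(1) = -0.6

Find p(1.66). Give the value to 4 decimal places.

-0.2240

Midpoint: k1 = f(s_n, p_n); k2 = f(s_n + h/2, p_n + (h/2)·k1); p_{n+1} = p_n + h·k2.
s=1.000000, p=-0.600000:
  k1 = f(1.000000, -0.600000) = 0.918000
  k2 = f(1.110000, -0.499020) = 0.763501
  p ← -0.600000 + 0.22·0.763501 = -0.432030
s=1.220000, p=-0.432030:
  k1 = f(1.220000, -0.432030) = 0.661006
  k2 = f(1.330000, -0.359319) = 0.549758
  p ← -0.432030 + 0.22·0.549758 = -0.311083
s=1.440000, p=-0.311083:
  k1 = f(1.440000, -0.311083) = 0.475957
  k2 = f(1.550000, -0.258728) = 0.395853
  p ← -0.311083 + 0.22·0.395853 = -0.223995
p(1.66) ≈ -0.2240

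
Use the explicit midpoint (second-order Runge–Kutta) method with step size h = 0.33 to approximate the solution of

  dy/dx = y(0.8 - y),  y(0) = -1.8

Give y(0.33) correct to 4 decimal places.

-4.6624

Midpoint: k1 = f(x_n, y_n); k2 = f(x_n + h/2, y_n + (h/2)·k1); y_{n+1} = y_n + h·k2.
x=0.000000, y=-1.800000:
  k1 = f(0.000000, -1.800000) = -4.680000
  k2 = f(0.165000, -2.572200) = -8.673973
  y ← -1.800000 + 0.33·(-8.673973) = -4.662411
y(0.33) ≈ -4.6624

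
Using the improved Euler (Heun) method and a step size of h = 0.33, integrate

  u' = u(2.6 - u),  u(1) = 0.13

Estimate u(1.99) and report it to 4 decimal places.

0.9914

Heun: k1 = f(t_n, u_n); k2 = f(t_n + h, u_n + h·k1); u_{n+1} = u_n + (h/2)·(k1 + k2).
t=1.000000, u=0.130000:
  k1 = f(1.000000, 0.130000) = 0.321100
  k2 = f(1.330000, 0.235963) = 0.557825
  u ← 0.130000 + (0.33/2)·(0.321100 + 0.557825) = 0.275023
t=1.330000, u=0.275023:
  k1 = f(1.330000, 0.275023) = 0.639421
  k2 = f(1.660000, 0.486032) = 1.027456
  u ← 0.275023 + (0.33/2)·(0.639421 + 1.027456) = 0.550057
t=1.660000, u=0.550057:
  k1 = f(1.660000, 0.550057) = 1.127586
  k2 = f(1.990000, 0.922161) = 1.547238
  u ← 0.550057 + (0.33/2)·(1.127586 + 1.547238) = 0.991403
u(1.99) ≈ 0.9914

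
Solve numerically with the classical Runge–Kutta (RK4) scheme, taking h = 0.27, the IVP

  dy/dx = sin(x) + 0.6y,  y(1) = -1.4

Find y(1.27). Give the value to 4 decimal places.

RK4: k1 = f(x_n, y_n); k2 = f(x_n + h/2, y_n + (h/2)·k1); k3 = f(x_n + h/2, y_n + (h/2)·k2); k4 = f(x_n + h, y_n + h·k3); y_{n+1} = y_n + (h/6)·(k1 + 2k2 + 2k3 + k4).
x=1.000000, y=-1.400000:
  k1 = f(1.000000, -1.400000) = 0.001471
  k2 = f(1.135000, -1.399801) = 0.066653
  k3 = f(1.135000, -1.391002) = 0.071933
  k4 = f(1.270000, -1.380578) = 0.126754
  y ← -1.400000 + (0.27/6)·(k1 + 2k2 + 2k3 + k4) = -1.381757
y(1.27) ≈ -1.3818

-1.3818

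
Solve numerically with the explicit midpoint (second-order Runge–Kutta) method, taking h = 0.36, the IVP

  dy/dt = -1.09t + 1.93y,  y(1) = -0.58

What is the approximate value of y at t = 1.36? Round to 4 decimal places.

Midpoint: k1 = f(t_n, y_n); k2 = f(t_n + h/2, y_n + (h/2)·k1); y_{n+1} = y_n + h·k2.
t=1.000000, y=-0.580000:
  k1 = f(1.000000, -0.580000) = -2.209400
  k2 = f(1.180000, -0.977692) = -3.173146
  y ← -0.580000 + 0.36·(-3.173146) = -1.722332
y(1.36) ≈ -1.7223

-1.7223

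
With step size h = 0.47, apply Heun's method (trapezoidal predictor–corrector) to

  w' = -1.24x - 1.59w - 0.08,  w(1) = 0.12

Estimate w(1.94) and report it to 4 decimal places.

Heun: k1 = f(x_n, w_n); k2 = f(x_n + h, w_n + h·k1); w_{n+1} = w_n + (h/2)·(k1 + k2).
x=1.000000, w=0.120000:
  k1 = f(1.000000, 0.120000) = -1.510800
  k2 = f(1.470000, -0.590076) = -0.964579
  w ← 0.120000 + (0.47/2)·(-1.510800 + (-0.964579)) = -0.461714
x=1.470000, w=-0.461714:
  k1 = f(1.470000, -0.461714) = -1.168675
  k2 = f(1.940000, -1.010991) = -0.878124
  w ← -0.461714 + (0.47/2)·(-1.168675 + (-0.878124)) = -0.942712
w(1.94) ≈ -0.9427

-0.9427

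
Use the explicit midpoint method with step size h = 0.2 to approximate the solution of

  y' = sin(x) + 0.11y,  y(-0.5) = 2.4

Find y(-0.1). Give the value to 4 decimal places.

Midpoint: k1 = f(x_n, y_n); k2 = f(x_n + h/2, y_n + (h/2)·k1); y_{n+1} = y_n + h·k2.
x=-0.500000, y=2.400000:
  k1 = f(-0.500000, 2.400000) = -0.215426
  k2 = f(-0.400000, 2.378457) = -0.127788
  y ← 2.400000 + 0.2·(-0.127788) = 2.374442
x=-0.300000, y=2.374442:
  k1 = f(-0.300000, 2.374442) = -0.034332
  k2 = f(-0.200000, 2.371009) = 0.062142
  y ← 2.374442 + 0.2·0.062142 = 2.386871
y(-0.1) ≈ 2.3869

2.3869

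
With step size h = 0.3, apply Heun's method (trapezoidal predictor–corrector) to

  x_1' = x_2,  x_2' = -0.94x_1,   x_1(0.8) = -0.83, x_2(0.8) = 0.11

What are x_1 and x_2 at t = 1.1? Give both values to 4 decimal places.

-0.7619, 0.3394

Heun on (x_1,x_2): k1 = f(t_n, state_n); k2 = f(t_n + h, state_n + h·k1); state_{n+1} = state_n + (h/2)·(k1 + k2).
0.800000: (-0.830000, 0.110000)
  k1 = (0.110000, 0.780200)
  predictor → (-0.797000, 0.344060)
  k2 = (0.344060, 0.749180)
  → (-0.761891, 0.339407)
(x_1(1.1), x_2(1.1)) ≈ (-0.7619, 0.3394)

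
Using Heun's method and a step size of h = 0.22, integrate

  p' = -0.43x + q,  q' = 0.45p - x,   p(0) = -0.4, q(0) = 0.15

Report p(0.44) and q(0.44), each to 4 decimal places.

Heun on (p,q): k1 = f(x_n, state_n); k2 = f(x_n + h, state_n + h·k1); state_{n+1} = state_n + (h/2)·(k1 + k2).
0.000000: (-0.400000, 0.150000)
  k1 = (0.150000, -0.180000)
  predictor → (-0.367000, 0.110400)
  k2 = (0.015800, -0.385150)
  → (-0.381762, 0.087833)
0.220000: (-0.381762, 0.087833)
  k1 = (-0.006767, -0.391793)
  predictor → (-0.383251, 0.001639)
  k2 = (-0.187561, -0.612463)
  → (-0.403138, -0.022635)
(p(0.44), q(0.44)) ≈ (-0.4031, -0.0226)

-0.4031, -0.0226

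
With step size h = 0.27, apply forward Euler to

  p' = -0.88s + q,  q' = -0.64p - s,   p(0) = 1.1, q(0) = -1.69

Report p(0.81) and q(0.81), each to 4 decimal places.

-0.6137, -2.2224

Euler on (p,q): p_{n+1} = p_n + h·p', q_{n+1} = q_n + h·q'.
0.000000: (1.100000, -1.690000); f=(-1.690000, -0.704000) → (0.643700, -1.880080)
0.270000: (0.643700, -1.880080); f=(-2.117680, -0.681968) → (0.071926, -2.064211)
0.540000: (0.071926, -2.064211); f=(-2.539411, -0.586033) → (-0.613715, -2.222440)
(p(0.81), q(0.81)) ≈ (-0.6137, -2.2224)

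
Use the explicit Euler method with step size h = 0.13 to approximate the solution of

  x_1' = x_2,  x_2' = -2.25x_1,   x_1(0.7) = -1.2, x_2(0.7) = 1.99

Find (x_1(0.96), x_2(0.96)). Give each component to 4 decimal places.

Euler on (x_1,x_2): x_1_{n+1} = x_1_n + h·x_1', x_2_{n+1} = x_2_n + h·x_2'.
0.700000: (-1.200000, 1.990000); f=(1.990000, 2.700000) → (-0.941300, 2.341000)
0.830000: (-0.941300, 2.341000); f=(2.341000, 2.117925) → (-0.636970, 2.616330)
(x_1(0.96), x_2(0.96)) ≈ (-0.6370, 2.6163)

-0.6370, 2.6163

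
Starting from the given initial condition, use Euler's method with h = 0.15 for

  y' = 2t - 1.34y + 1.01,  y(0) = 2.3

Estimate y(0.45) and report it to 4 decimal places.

Euler: y_{n+1} = y_n + h·f(t_n, y_n).
t=0.000000, y=2.300000: f=-2.072000 → y ← 2.300000 + 0.15·(-2.072000) = 1.989200
t=0.150000, y=1.989200: f=-1.355528 → y ← 1.989200 + 0.15·(-1.355528) = 1.785871
t=0.300000, y=1.785871: f=-0.783067 → y ← 1.785871 + 0.15·(-0.783067) = 1.668411
y(0.45) ≈ 1.6684

1.6684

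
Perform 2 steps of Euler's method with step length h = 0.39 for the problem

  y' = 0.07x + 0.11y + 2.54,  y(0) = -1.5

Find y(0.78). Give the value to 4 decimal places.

Euler: y_{n+1} = y_n + h·f(x_n, y_n).
x=0.000000, y=-1.500000: f=2.375000 → y ← -1.500000 + 0.39·2.375000 = -0.573750
x=0.390000, y=-0.573750: f=2.504188 → y ← -0.573750 + 0.39·2.504188 = 0.402883
y(0.78) ≈ 0.4029

0.4029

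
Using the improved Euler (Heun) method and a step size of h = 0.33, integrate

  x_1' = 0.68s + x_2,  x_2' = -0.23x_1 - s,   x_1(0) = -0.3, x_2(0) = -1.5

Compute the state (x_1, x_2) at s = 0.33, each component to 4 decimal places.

Heun on (x_1,x_2): k1 = f(s_n, state_n); k2 = f(s_n + h, state_n + h·k1); state_{n+1} = state_n + (h/2)·(k1 + k2).
0.000000: (-0.300000, -1.500000)
  k1 = (-1.500000, 0.069000)
  predictor → (-0.795000, -1.477230)
  k2 = (-1.252830, -0.147150)
  → (-0.754217, -1.512895)
(x_1(0.33), x_2(0.33)) ≈ (-0.7542, -1.5129)

-0.7542, -1.5129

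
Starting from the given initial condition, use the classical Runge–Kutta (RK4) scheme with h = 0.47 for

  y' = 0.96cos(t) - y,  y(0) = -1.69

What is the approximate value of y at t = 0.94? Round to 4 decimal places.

-0.1776

RK4: k1 = f(t_n, y_n); k2 = f(t_n + h/2, y_n + (h/2)·k1); k3 = f(t_n + h/2, y_n + (h/2)·k2); k4 = f(t_n + h, y_n + h·k3); y_{n+1} = y_n + (h/6)·(k1 + 2k2 + 2k3 + k4).
t=0.000000, y=-1.690000:
  k1 = f(0.000000, -1.690000) = 2.650000
  k2 = f(0.235000, -1.067250) = 2.000864
  k3 = f(0.235000, -1.219797) = 2.153411
  k4 = f(0.470000, -0.677897) = 1.533802
  y ← -1.690000 + (0.47/6)·(k1 + 2k2 + 2k3 + k4) = -0.711432
t=0.470000, y=-0.711432:
  k1 = f(0.470000, -0.711432) = 1.567338
  k2 = f(0.705000, -0.343108) = 1.074255
  k3 = f(0.705000, -0.458983) = 1.190130
  k4 = f(0.940000, -0.152072) = 0.718268
  y ← -0.711432 + (0.47/6)·(k1 + 2k2 + 2k3 + k4) = -0.177640
y(0.94) ≈ -0.1776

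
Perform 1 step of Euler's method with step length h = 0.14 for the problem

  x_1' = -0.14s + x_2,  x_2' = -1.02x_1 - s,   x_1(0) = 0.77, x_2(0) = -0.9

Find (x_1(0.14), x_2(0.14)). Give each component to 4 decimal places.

Euler on (x_1,x_2): x_1_{n+1} = x_1_n + h·x_1', x_2_{n+1} = x_2_n + h·x_2'.
0.000000: (0.770000, -0.900000); f=(-0.900000, -0.785400) → (0.644000, -1.009956)
(x_1(0.14), x_2(0.14)) ≈ (0.6440, -1.0100)

0.6440, -1.0100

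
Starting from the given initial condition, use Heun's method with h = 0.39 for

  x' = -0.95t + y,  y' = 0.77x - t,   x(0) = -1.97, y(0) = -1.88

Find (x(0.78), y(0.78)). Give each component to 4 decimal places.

Heun on (x,y): k1 = f(t_n, state_n); k2 = f(t_n + h, state_n + h·k1); state_{n+1} = state_n + (h/2)·(k1 + k2).
0.000000: (-1.970000, -1.880000)
  k1 = (-1.880000, -1.516900)
  predictor → (-2.703200, -2.471591)
  k2 = (-2.842091, -2.471464)
  → (-2.890808, -2.657731)
0.390000: (-2.890808, -2.657731)
  k1 = (-3.028231, -2.615922)
  predictor → (-4.071818, -3.677941)
  k2 = (-4.418941, -3.915300)
  → (-4.343006, -3.931319)
(x(0.78), y(0.78)) ≈ (-4.3430, -3.9313)

-4.3430, -3.9313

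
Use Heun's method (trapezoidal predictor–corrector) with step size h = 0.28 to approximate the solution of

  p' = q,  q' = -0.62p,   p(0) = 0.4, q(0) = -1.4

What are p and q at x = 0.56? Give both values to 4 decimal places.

-0.4036, -1.4002

Heun on (p,q): k1 = f(x_n, state_n); k2 = f(x_n + h, state_n + h·k1); state_{n+1} = state_n + (h/2)·(k1 + k2).
0.000000: (0.400000, -1.400000)
  k1 = (-1.400000, -0.248000)
  predictor → (0.008000, -1.469440)
  k2 = (-1.469440, -0.004960)
  → (-0.001722, -1.435414)
0.280000: (-0.001722, -1.435414)
  k1 = (-1.435414, 0.001067)
  predictor → (-0.403638, -1.435116)
  k2 = (-1.435116, 0.250255)
  → (-0.403596, -1.400229)
(p(0.56), q(0.56)) ≈ (-0.4036, -1.4002)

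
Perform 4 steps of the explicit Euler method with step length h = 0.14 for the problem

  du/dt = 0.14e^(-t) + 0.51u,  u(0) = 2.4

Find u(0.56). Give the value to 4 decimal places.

3.2348

Euler: u_{n+1} = u_n + h·f(t_n, u_n).
t=0.000000, u=2.400000: f=1.364000 → u ← 2.400000 + 0.14·1.364000 = 2.590960
t=0.140000, u=2.590960: f=1.443100 → u ← 2.590960 + 0.14·1.443100 = 2.792994
t=0.280000, u=2.792994: f=1.530237 → u ← 2.792994 + 0.14·1.530237 = 3.007227
t=0.420000, u=3.007227: f=1.625672 → u ← 3.007227 + 0.14·1.625672 = 3.234821
u(0.56) ≈ 3.2348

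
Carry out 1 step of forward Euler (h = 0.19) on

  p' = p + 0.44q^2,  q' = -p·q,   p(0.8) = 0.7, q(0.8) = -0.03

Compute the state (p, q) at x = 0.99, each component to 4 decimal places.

Euler on (p,q): p_{n+1} = p_n + h·p', q_{n+1} = q_n + h·q'.
0.800000: (0.700000, -0.030000); f=(0.700396, 0.021000) → (0.833075, -0.026010)
(p(0.99), q(0.99)) ≈ (0.8331, -0.0260)

0.8331, -0.0260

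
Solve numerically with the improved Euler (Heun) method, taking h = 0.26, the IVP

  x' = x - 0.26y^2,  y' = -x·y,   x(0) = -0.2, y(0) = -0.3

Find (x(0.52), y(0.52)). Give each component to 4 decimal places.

Heun on (x,y): k1 = f(t_n, state_n); k2 = f(t_n + h, state_n + h·k1); state_{n+1} = state_n + (h/2)·(k1 + k2).
0.000000: (-0.200000, -0.300000)
  k1 = (-0.223400, -0.060000)
  predictor → (-0.258084, -0.315600)
  k2 = (-0.283981, -0.081451)
  → (-0.265960, -0.318389)
0.260000: (-0.265960, -0.318389)
  k1 = (-0.292316, -0.084678)
  predictor → (-0.341962, -0.340405)
  k2 = (-0.372089, -0.116405)
  → (-0.352332, -0.344530)
(x(0.52), y(0.52)) ≈ (-0.3523, -0.3445)

-0.3523, -0.3445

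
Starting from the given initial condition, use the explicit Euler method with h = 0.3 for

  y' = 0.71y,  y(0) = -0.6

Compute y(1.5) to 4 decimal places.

-1.5756

Euler: y_{n+1} = y_n + h·f(t_n, y_n).
t=0.000000, y=-0.600000: f=-0.426000 → y ← -0.600000 + 0.3·(-0.426000) = -0.727800
t=0.300000, y=-0.727800: f=-0.516738 → y ← -0.727800 + 0.3·(-0.516738) = -0.882821
t=0.600000, y=-0.882821: f=-0.626803 → y ← -0.882821 + 0.3·(-0.626803) = -1.070862
t=0.900000, y=-1.070862: f=-0.760312 → y ← -1.070862 + 0.3·(-0.760312) = -1.298956
t=1.200000, y=-1.298956: f=-0.922259 → y ← -1.298956 + 0.3·(-0.922259) = -1.575634
y(1.5) ≈ -1.5756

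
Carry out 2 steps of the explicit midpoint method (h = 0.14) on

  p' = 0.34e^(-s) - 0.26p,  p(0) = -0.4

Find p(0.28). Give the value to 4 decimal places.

-0.2921

Midpoint: k1 = f(s_n, p_n); k2 = f(s_n + h/2, p_n + (h/2)·k1); p_{n+1} = p_n + h·k2.
s=0.000000, p=-0.400000:
  k1 = f(0.000000, -0.400000) = 0.444000
  k2 = f(0.070000, -0.368920) = 0.412933
  p ← -0.400000 + 0.14·0.412933 = -0.342189
s=0.140000, p=-0.342189:
  k1 = f(0.140000, -0.342189) = 0.384551
  k2 = f(0.210000, -0.315271) = 0.357569
  p ← -0.342189 + 0.14·0.357569 = -0.292130
p(0.28) ≈ -0.2921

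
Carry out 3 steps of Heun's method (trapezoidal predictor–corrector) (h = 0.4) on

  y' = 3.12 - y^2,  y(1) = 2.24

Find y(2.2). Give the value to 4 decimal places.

Heun: k1 = f(t_n, y_n); k2 = f(t_n + h, y_n + h·k1); y_{n+1} = y_n + (h/2)·(k1 + k2).
t=1.000000, y=2.240000:
  k1 = f(1.000000, 2.240000) = -1.897600
  k2 = f(1.400000, 1.480960) = 0.926757
  y ← 2.240000 + (0.4/2)·(-1.897600 + 0.926757) = 2.045831
t=1.400000, y=2.045831:
  k1 = f(1.400000, 2.045831) = -1.065427
  k2 = f(1.800000, 1.619661) = 0.496699
  y ← 2.045831 + (0.4/2)·(-1.065427 + 0.496699) = 1.932086
t=1.800000, y=1.932086:
  k1 = f(1.800000, 1.932086) = -0.612956
  k2 = f(2.200000, 1.686904) = 0.274357
  y ← 1.932086 + (0.4/2)·(-0.612956 + 0.274357) = 1.864366
y(2.2) ≈ 1.8644

1.8644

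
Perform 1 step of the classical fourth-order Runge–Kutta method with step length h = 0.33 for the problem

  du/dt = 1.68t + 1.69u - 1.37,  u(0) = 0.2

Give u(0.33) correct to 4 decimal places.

-0.1448

RK4: k1 = f(t_n, u_n); k2 = f(t_n + h/2, u_n + (h/2)·k1); k3 = f(t_n + h/2, u_n + (h/2)·k2); k4 = f(t_n + h, u_n + h·k3); u_{n+1} = u_n + (h/6)·(k1 + 2k2 + 2k3 + k4).
t=0.000000, u=0.200000:
  k1 = f(0.000000, 0.200000) = -1.032000
  k2 = f(0.165000, 0.029720) = -1.042573
  k3 = f(0.165000, 0.027975) = -1.045522
  k4 = f(0.330000, -0.145022) = -1.060687
  u ← 0.200000 + (0.33/6)·(k1 + 2k2 + 2k3 + k4) = -0.144788
u(0.33) ≈ -0.1448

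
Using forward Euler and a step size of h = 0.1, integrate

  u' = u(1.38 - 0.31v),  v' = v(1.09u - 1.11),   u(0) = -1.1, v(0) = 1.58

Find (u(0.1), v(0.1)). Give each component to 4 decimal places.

Euler on (u,v): u_{n+1} = u_n + h·u', v_{n+1} = v_n + h·v'.
0.000000: (-1.100000, 1.580000); f=(-0.979220, -3.648220) → (-1.197922, 1.215178)
(u(0.1), v(0.1)) ≈ (-1.1979, 1.2152)

-1.1979, 1.2152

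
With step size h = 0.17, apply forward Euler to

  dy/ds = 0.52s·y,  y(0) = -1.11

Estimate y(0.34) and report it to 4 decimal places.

Euler: y_{n+1} = y_n + h·f(s_n, y_n).
s=0.000000, y=-1.110000: f=0.000000 → y ← -1.110000 + 0.17·0.000000 = -1.110000
s=0.170000, y=-1.110000: f=-0.098124 → y ← -1.110000 + 0.17·(-0.098124) = -1.126681
y(0.34) ≈ -1.1267

-1.1267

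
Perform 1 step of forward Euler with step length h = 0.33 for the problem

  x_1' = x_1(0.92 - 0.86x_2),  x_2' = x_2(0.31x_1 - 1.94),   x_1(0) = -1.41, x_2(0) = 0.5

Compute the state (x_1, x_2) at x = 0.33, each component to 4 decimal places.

-1.6380, 0.1078

Euler on (x_1,x_2): x_1_{n+1} = x_1_n + h·x_1', x_2_{n+1} = x_2_n + h·x_2'.
0.000000: (-1.410000, 0.500000); f=(-0.690900, -1.188550) → (-1.637997, 0.107778)
(x_1(0.33), x_2(0.33)) ≈ (-1.6380, 0.1078)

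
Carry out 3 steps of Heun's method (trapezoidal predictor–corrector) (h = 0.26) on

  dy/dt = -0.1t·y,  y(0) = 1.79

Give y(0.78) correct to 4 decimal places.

1.7363

Heun: k1 = f(t_n, y_n); k2 = f(t_n + h, y_n + h·k1); y_{n+1} = y_n + (h/2)·(k1 + k2).
t=0.000000, y=1.790000:
  k1 = f(0.000000, 1.790000) = 0.000000
  k2 = f(0.260000, 1.790000) = -0.046540
  y ← 1.790000 + (0.26/2)·(0.000000 + (-0.046540)) = 1.783950
t=0.260000, y=1.783950:
  k1 = f(0.260000, 1.783950) = -0.046383
  k2 = f(0.520000, 1.771890) = -0.092138
  y ← 1.783950 + (0.26/2)·(-0.046383 + (-0.092138)) = 1.765942
t=0.520000, y=1.765942:
  k1 = f(0.520000, 1.765942) = -0.091829
  k2 = f(0.780000, 1.742067) = -0.135881
  y ← 1.765942 + (0.26/2)·(-0.091829 + (-0.135881)) = 1.736340
y(0.78) ≈ 1.7363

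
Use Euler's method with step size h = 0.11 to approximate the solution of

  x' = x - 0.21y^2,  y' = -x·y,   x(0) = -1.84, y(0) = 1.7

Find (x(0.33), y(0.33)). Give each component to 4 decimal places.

-2.8523, 3.1936

Euler on (x,y): x_{n+1} = x_n + h·x', y_{n+1} = y_n + h·y'.
0.000000: (-1.840000, 1.700000); f=(-2.446900, 3.128000) → (-2.109159, 2.044080)
0.110000: (-2.109159, 2.044080); f=(-2.986594, 4.311290) → (-2.437684, 2.518322)
0.220000: (-2.437684, 2.518322); f=(-3.769493, 6.138874) → (-2.852329, 3.193598)
(x(0.33), y(0.33)) ≈ (-2.8523, 3.1936)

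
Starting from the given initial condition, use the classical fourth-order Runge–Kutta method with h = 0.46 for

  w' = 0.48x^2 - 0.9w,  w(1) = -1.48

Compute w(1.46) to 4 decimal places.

-0.6945

RK4: k1 = f(x_n, w_n); k2 = f(x_n + h/2, w_n + (h/2)·k1); k3 = f(x_n + h/2, w_n + (h/2)·k2); k4 = f(x_n + h, w_n + h·k3); w_{n+1} = w_n + (h/6)·(k1 + 2k2 + 2k3 + k4).
x=1.000000, w=-1.480000:
  k1 = f(1.000000, -1.480000) = 1.812000
  k2 = f(1.230000, -1.063240) = 1.683108
  k3 = f(1.230000, -1.092885) = 1.709789
  k4 = f(1.460000, -0.693497) = 1.647316
  w ← -1.480000 + (0.46/6)·(k1 + 2k2 + 2k3 + k4) = -0.694542
w(1.46) ≈ -0.6945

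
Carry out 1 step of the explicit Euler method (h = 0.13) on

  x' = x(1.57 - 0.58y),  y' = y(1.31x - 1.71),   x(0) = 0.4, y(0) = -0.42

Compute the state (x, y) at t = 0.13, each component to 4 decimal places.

0.4943, -0.3552

Euler on (x,y): x_{n+1} = x_n + h·x', y_{n+1} = y_n + h·y'.
0.000000: (0.400000, -0.420000); f=(0.725440, 0.498120) → (0.494307, -0.355244)
(x(0.13), y(0.13)) ≈ (0.4943, -0.3552)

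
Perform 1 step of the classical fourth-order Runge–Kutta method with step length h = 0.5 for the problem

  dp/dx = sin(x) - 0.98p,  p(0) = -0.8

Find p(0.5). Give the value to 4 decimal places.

RK4: k1 = f(x_n, p_n); k2 = f(x_n + h/2, p_n + (h/2)·k1); k3 = f(x_n + h/2, p_n + (h/2)·k2); k4 = f(x_n + h, p_n + h·k3); p_{n+1} = p_n + (h/6)·(k1 + 2k2 + 2k3 + k4).
x=0.000000, p=-0.800000:
  k1 = f(0.000000, -0.800000) = 0.784000
  k2 = f(0.250000, -0.604000) = 0.839324
  k3 = f(0.250000, -0.590169) = 0.825770
  k4 = f(0.500000, -0.387115) = 0.858798
  p ← -0.800000 + (0.5/6)·(k1 + 2k2 + 2k3 + k4) = -0.385585
p(0.5) ≈ -0.3856

-0.3856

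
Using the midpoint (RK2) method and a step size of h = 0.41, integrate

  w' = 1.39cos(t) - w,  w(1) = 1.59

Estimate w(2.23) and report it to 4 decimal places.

0.3001

Midpoint: k1 = f(t_n, w_n); k2 = f(t_n + h/2, w_n + (h/2)·k1); w_{n+1} = w_n + h·k2.
t=1.000000, w=1.590000:
  k1 = f(1.000000, 1.590000) = -0.838980
  k2 = f(1.205000, 1.418009) = -0.920816
  w ← 1.590000 + 0.41·(-0.920816) = 1.212466
t=1.410000, w=1.212466:
  k1 = f(1.410000, 1.212466) = -0.989921
  k2 = f(1.615000, 1.009532) = -1.070955
  w ← 1.212466 + 0.41·(-1.070955) = 0.773374
t=1.820000, w=0.773374:
  k1 = f(1.820000, 0.773374) = -1.116193
  k2 = f(2.025000, 0.544554) = -1.154413
  w ← 0.773374 + 0.41·(-1.154413) = 0.300065
w(2.23) ≈ 0.3001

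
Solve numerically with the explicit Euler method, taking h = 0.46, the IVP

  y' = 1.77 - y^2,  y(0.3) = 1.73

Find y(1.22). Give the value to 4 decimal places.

Euler: y_{n+1} = y_n + h·f(s_n, y_n).
s=0.300000, y=1.730000: f=-1.222900 → y ← 1.730000 + 0.46·(-1.222900) = 1.167466
s=0.760000, y=1.167466: f=0.407023 → y ← 1.167466 + 0.46·0.407023 = 1.354697
y(1.22) ≈ 1.3547

1.3547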